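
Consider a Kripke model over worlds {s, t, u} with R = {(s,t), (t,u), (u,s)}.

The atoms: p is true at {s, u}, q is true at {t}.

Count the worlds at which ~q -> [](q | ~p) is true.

2

s: ~q is T, [](q | ~p) is T. ✓
t: ~q is F, [](q | ~p) is F. ✓
u: ~q is T, [](q | ~p) is F. ✗
Satisfying worlds: {s, t}.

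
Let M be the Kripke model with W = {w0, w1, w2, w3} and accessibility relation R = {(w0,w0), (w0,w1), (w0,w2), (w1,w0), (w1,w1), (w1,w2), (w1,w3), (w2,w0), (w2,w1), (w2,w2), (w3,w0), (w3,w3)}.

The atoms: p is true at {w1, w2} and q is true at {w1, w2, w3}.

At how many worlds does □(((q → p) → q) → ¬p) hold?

w0: successors {w0, w1, w2}; ((q → p) → q) → ¬p there: w0:T, w1:F, w2:F. ✗
w1: successors {w0, w1, w2, w3}; ((q → p) → q) → ¬p there: w0:T, w1:F, w2:F, w3:T. ✗
w2: successors {w0, w1, w2}; ((q → p) → q) → ¬p there: w0:T, w1:F, w2:F. ✗
w3: successors {w0, w3}; ((q → p) → q) → ¬p there: w0:T, w3:T. ✓
Satisfying worlds: {w3}.

1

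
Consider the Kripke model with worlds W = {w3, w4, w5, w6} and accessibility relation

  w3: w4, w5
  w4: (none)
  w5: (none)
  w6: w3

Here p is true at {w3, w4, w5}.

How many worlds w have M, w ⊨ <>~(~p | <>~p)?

w3: successors {w4, w5}; ~(~p | <>~p) there: w4:T, w5:T. ✓
w4: no successors, so <>~(~p | <>~p) fails. ✗
w5: no successors, so <>~(~p | <>~p) fails. ✗
w6: successors {w3}; ~(~p | <>~p) there: w3:T. ✓
Satisfying worlds: {w3, w6}.

2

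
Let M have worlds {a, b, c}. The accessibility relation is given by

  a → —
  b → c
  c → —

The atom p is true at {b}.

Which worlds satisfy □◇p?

{a, c}

a: no successors, so □◇p holds vacuously. ✓
b: successors {c}; ◇p there: c:F. ✗
c: no successors, so □◇p holds vacuously. ✓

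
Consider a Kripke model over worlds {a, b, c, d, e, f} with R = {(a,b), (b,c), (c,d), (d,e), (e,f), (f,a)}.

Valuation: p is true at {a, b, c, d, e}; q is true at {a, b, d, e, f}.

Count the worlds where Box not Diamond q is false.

5

a: successors {b}; not Diamond q there: b:T. ✓
b: successors {c}; not Diamond q there: c:F. ✗
c: successors {d}; not Diamond q there: d:F. ✗
d: successors {e}; not Diamond q there: e:F. ✗
e: successors {f}; not Diamond q there: f:F. ✗
f: successors {a}; not Diamond q there: a:F. ✗
Satisfying worlds: {a}.
So Box not Diamond q fails at the other 5 worlds.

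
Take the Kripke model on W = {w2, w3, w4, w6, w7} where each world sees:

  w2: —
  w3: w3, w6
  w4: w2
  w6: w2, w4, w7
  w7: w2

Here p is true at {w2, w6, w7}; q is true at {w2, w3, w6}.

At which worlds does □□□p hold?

{w2, w4, w6, w7}

w2: no successors, so □□□p holds vacuously. ✓
w3: successors {w3, w6}; □□p there: w3:F, w6:T. ✗
w4: successors {w2}; □□p there: w2:T. ✓
w6: successors {w2, w4, w7}; □□p there: w2:T, w4:T, w7:T. ✓
w7: successors {w2}; □□p there: w2:T. ✓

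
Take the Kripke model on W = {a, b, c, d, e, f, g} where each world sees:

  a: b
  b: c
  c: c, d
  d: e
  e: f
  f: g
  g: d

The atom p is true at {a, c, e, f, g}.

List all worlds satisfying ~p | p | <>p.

{a, b, c, d, e, f, g}

a: ~p is F, p | <>p is T. ✓
b: ~p is T, p | <>p is T. ✓
c: ~p is F, p | <>p is T. ✓
d: ~p is T, p | <>p is T. ✓
e: ~p is F, p | <>p is T. ✓
f: ~p is F, p | <>p is T. ✓
g: ~p is F, p | <>p is T. ✓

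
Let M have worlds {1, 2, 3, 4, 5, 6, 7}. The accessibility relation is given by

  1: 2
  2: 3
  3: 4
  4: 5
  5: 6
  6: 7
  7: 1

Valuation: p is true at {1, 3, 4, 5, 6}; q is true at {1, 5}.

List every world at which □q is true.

{4, 7}

1: successors {2}; q there: 2:F. ✗
2: successors {3}; q there: 3:F. ✗
3: successors {4}; q there: 4:F. ✗
4: successors {5}; q there: 5:T. ✓
5: successors {6}; q there: 6:F. ✗
6: successors {7}; q there: 7:F. ✗
7: successors {1}; q there: 1:T. ✓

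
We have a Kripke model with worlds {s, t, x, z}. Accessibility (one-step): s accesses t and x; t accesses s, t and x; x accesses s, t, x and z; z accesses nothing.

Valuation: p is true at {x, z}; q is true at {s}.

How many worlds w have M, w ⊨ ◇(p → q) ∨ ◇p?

3

s: ◇(p → q) is T, ◇p is T. ✓
t: ◇(p → q) is T, ◇p is T. ✓
x: ◇(p → q) is T, ◇p is T. ✓
z: ◇(p → q) is F, ◇p is F. ✗
Satisfying worlds: {s, t, x}.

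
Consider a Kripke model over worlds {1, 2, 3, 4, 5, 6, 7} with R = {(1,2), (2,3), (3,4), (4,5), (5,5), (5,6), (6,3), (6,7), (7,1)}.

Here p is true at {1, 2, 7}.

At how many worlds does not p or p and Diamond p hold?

1: not p is F, p and Diamond p is T. ✓
2: not p is F, p and Diamond p is F. ✗
3: not p is T, p and Diamond p is F. ✓
4: not p is T, p and Diamond p is F. ✓
5: not p is T, p and Diamond p is F. ✓
6: not p is T, p and Diamond p is F. ✓
7: not p is F, p and Diamond p is T. ✓
Satisfying worlds: {1, 3, 4, 5, 6, 7}.

6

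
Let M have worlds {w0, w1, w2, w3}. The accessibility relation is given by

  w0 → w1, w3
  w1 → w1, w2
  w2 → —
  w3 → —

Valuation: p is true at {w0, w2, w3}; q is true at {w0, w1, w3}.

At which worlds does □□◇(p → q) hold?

w0: successors {w1, w3}; □◇(p → q) there: w1:F, w3:T. ✗
w1: successors {w1, w2}; □◇(p → q) there: w1:F, w2:T. ✗
w2: no successors, so □□◇(p → q) holds vacuously. ✓
w3: no successors, so □□◇(p → q) holds vacuously. ✓

{w2, w3}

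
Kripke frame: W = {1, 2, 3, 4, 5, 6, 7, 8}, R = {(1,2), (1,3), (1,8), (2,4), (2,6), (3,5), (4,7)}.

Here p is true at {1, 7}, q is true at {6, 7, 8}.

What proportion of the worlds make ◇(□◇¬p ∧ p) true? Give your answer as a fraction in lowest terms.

1: successors {2, 3, 8}; □◇¬p ∧ p there: 2:F, 3:F, 8:F. ✗
2: successors {4, 6}; □◇¬p ∧ p there: 4:F, 6:F. ✗
3: successors {5}; □◇¬p ∧ p there: 5:F. ✗
4: successors {7}; □◇¬p ∧ p there: 7:T. ✓
5: no successors, so ◇(□◇¬p ∧ p) fails. ✗
6: no successors, so ◇(□◇¬p ∧ p) fails. ✗
7: no successors, so ◇(□◇¬p ∧ p) fails. ✗
8: no successors, so ◇(□◇¬p ∧ p) fails. ✗
That's 1 of 8 worlds, so 1/8.

1/8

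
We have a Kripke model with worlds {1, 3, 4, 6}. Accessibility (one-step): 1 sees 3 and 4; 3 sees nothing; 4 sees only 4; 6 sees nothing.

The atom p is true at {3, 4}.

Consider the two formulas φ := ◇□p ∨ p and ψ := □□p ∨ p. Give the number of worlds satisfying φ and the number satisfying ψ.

For ◇□p ∨ p:
1: ◇□p is T, p is F. ✓
3: ◇□p is F, p is T. ✓
4: ◇□p is T, p is T. ✓
6: ◇□p is F, p is F. ✗
— 3 worlds.
For □□p ∨ p:
1: □□p is T, p is F. ✓
3: □□p is T, p is T. ✓
4: □□p is T, p is T. ✓
6: □□p is T, p is F. ✓
— 4 worlds.

3 and 4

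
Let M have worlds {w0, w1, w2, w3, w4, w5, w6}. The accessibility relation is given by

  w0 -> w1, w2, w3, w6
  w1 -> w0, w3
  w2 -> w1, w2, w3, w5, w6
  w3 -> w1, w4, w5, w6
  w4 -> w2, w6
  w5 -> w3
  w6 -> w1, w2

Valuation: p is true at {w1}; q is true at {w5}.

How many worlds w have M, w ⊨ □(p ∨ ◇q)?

w0: successors {w1, w2, w3, w6}; p ∨ ◇q there: w1:T, w2:T, w3:T, w6:F. ✗
w1: successors {w0, w3}; p ∨ ◇q there: w0:F, w3:T. ✗
w2: successors {w1, w2, w3, w5, w6}; p ∨ ◇q there: w1:T, w2:T, w3:T, w5:F, w6:F. ✗
w3: successors {w1, w4, w5, w6}; p ∨ ◇q there: w1:T, w4:F, w5:F, w6:F. ✗
w4: successors {w2, w6}; p ∨ ◇q there: w2:T, w6:F. ✗
w5: successors {w3}; p ∨ ◇q there: w3:T. ✓
w6: successors {w1, w2}; p ∨ ◇q there: w1:T, w2:T. ✓
Satisfying worlds: {w5, w6}.

2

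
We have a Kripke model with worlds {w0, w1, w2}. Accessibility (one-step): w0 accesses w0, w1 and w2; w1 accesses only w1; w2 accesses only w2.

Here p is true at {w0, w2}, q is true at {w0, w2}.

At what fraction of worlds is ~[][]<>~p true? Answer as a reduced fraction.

w0: [][]<>~p is F. ✓
w1: [][]<>~p is T. ✗
w2: [][]<>~p is F. ✓
That's 2 of 3 worlds, so 2/3.

2/3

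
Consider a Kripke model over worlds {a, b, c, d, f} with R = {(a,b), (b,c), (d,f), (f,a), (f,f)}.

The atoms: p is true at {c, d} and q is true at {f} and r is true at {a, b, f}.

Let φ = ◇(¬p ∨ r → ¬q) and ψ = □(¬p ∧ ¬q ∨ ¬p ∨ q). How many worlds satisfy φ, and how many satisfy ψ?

3 and 4

For ◇(¬p ∨ r → ¬q):
a: successors {b}; ¬p ∨ r → ¬q there: b:T. ✓
b: successors {c}; ¬p ∨ r → ¬q there: c:T. ✓
c: no successors, so ◇(¬p ∨ r → ¬q) fails. ✗
d: successors {f}; ¬p ∨ r → ¬q there: f:F. ✗
f: successors {a, f}; ¬p ∨ r → ¬q there: a:T, f:F. ✓
— 3 worlds.
For □(¬p ∧ ¬q ∨ ¬p ∨ q):
a: successors {b}; ¬p ∧ ¬q ∨ ¬p ∨ q there: b:T. ✓
b: successors {c}; ¬p ∧ ¬q ∨ ¬p ∨ q there: c:F. ✗
c: no successors, so □(¬p ∧ ¬q ∨ ¬p ∨ q) holds vacuously. ✓
d: successors {f}; ¬p ∧ ¬q ∨ ¬p ∨ q there: f:T. ✓
f: successors {a, f}; ¬p ∧ ¬q ∨ ¬p ∨ q there: a:T, f:T. ✓
— 4 worlds.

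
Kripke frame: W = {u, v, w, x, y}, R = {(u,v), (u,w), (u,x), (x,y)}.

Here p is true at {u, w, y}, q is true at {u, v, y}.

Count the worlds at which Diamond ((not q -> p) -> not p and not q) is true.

u: successors {v, w, x}; (not q -> p) -> not p and not q there: v:F, w:F, x:T. ✓
v: no successors, so Diamond ((not q -> p) -> not p and not q) fails. ✗
w: no successors, so Diamond ((not q -> p) -> not p and not q) fails. ✗
x: successors {y}; (not q -> p) -> not p and not q there: y:F. ✗
y: no successors, so Diamond ((not q -> p) -> not p and not q) fails. ✗
Satisfying worlds: {u}.

1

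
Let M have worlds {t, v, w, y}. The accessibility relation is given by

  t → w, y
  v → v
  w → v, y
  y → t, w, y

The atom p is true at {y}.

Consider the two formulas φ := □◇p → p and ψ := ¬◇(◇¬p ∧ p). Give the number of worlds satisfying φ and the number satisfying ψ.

3 and 1

For □◇p → p:
t: □◇p is T, p is F. ✗
v: □◇p is F, p is F. ✓
w: □◇p is F, p is F. ✓
y: □◇p is T, p is T. ✓
— 3 worlds.
For ¬◇(◇¬p ∧ p):
t: ◇(◇¬p ∧ p) is T. ✗
v: ◇(◇¬p ∧ p) is F. ✓
w: ◇(◇¬p ∧ p) is T. ✗
y: ◇(◇¬p ∧ p) is T. ✗
— 1 world.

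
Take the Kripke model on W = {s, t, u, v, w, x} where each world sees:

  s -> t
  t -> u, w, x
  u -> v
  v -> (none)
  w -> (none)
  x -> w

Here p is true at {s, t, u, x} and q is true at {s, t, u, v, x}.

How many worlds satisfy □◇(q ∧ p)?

s: successors {t}; ◇(q ∧ p) there: t:T. ✓
t: successors {u, w, x}; ◇(q ∧ p) there: u:F, w:F, x:F. ✗
u: successors {v}; ◇(q ∧ p) there: v:F. ✗
v: no successors, so □◇(q ∧ p) holds vacuously. ✓
w: no successors, so □◇(q ∧ p) holds vacuously. ✓
x: successors {w}; ◇(q ∧ p) there: w:F. ✗
Satisfying worlds: {s, v, w}.

3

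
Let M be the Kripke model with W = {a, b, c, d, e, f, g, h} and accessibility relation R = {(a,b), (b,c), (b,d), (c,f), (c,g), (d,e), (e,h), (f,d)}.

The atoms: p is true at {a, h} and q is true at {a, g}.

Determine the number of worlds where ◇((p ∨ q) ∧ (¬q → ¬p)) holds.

1

a: successors {b}; (p ∨ q) ∧ (¬q → ¬p) there: b:F. ✗
b: successors {c, d}; (p ∨ q) ∧ (¬q → ¬p) there: c:F, d:F. ✗
c: successors {f, g}; (p ∨ q) ∧ (¬q → ¬p) there: f:F, g:T. ✓
d: successors {e}; (p ∨ q) ∧ (¬q → ¬p) there: e:F. ✗
e: successors {h}; (p ∨ q) ∧ (¬q → ¬p) there: h:F. ✗
f: successors {d}; (p ∨ q) ∧ (¬q → ¬p) there: d:F. ✗
g: no successors, so ◇((p ∨ q) ∧ (¬q → ¬p)) fails. ✗
h: no successors, so ◇((p ∨ q) ∧ (¬q → ¬p)) fails. ✗
Satisfying worlds: {c}.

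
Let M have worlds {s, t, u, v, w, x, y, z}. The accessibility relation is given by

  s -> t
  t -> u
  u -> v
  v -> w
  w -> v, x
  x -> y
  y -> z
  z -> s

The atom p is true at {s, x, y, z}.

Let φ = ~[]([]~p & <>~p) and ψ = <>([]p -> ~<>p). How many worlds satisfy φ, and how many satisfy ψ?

For ~[]([]~p & <>~p):
s: []([]~p & <>~p) is T. ✗
t: []([]~p & <>~p) is T. ✗
u: []([]~p & <>~p) is T. ✗
v: []([]~p & <>~p) is F. ✓
w: []([]~p & <>~p) is F. ✓
x: []([]~p & <>~p) is F. ✓
y: []([]~p & <>~p) is F. ✓
z: []([]~p & <>~p) is T. ✗
— 4 worlds.
For <>([]p -> ~<>p):
s: successors {t}; []p -> ~<>p there: t:T. ✓
t: successors {u}; []p -> ~<>p there: u:T. ✓
u: successors {v}; []p -> ~<>p there: v:T. ✓
v: successors {w}; []p -> ~<>p there: w:T. ✓
w: successors {v, x}; []p -> ~<>p there: v:T, x:F. ✓
x: successors {y}; []p -> ~<>p there: y:F. ✗
y: successors {z}; []p -> ~<>p there: z:F. ✗
z: successors {s}; []p -> ~<>p there: s:T. ✓
— 6 worlds.

4 and 6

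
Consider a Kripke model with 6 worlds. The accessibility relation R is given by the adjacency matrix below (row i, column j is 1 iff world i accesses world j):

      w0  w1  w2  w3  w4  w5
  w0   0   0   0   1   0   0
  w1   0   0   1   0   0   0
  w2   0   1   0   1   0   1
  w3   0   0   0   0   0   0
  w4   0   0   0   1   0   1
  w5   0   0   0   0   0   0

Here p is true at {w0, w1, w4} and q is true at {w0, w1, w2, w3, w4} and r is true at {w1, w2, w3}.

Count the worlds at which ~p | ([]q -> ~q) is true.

4

w0: ~p is F, []q -> ~q is F. ✗
w1: ~p is F, []q -> ~q is F. ✗
w2: ~p is T, []q -> ~q is T. ✓
w3: ~p is T, []q -> ~q is F. ✓
w4: ~p is F, []q -> ~q is T. ✓
w5: ~p is T, []q -> ~q is T. ✓
Satisfying worlds: {w2, w3, w4, w5}.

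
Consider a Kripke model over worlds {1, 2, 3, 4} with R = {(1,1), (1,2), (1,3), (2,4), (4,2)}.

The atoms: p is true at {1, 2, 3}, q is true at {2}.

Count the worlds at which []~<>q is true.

2

1: successors {1, 2, 3}; ~<>q there: 1:F, 2:T, 3:T. ✗
2: successors {4}; ~<>q there: 4:F. ✗
3: no successors, so []~<>q holds vacuously. ✓
4: successors {2}; ~<>q there: 2:T. ✓
Satisfying worlds: {3, 4}.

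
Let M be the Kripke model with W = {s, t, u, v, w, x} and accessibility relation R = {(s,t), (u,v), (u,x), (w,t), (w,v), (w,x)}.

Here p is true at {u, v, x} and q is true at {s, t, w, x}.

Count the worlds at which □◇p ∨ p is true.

s: □◇p is F, p is F. ✗
t: □◇p is T, p is F. ✓
u: □◇p is F, p is T. ✓
v: □◇p is T, p is T. ✓
w: □◇p is F, p is F. ✗
x: □◇p is T, p is T. ✓
Satisfying worlds: {t, u, v, x}.

4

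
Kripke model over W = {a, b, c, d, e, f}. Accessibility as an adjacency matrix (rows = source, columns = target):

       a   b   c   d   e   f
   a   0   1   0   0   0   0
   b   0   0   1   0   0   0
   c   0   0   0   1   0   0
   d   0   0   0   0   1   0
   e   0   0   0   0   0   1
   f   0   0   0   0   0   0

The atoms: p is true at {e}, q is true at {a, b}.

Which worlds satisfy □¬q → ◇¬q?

a: □¬q is F, ◇¬q is F. ✓
b: □¬q is T, ◇¬q is T. ✓
c: □¬q is T, ◇¬q is T. ✓
d: □¬q is T, ◇¬q is T. ✓
e: □¬q is T, ◇¬q is T. ✓
f: □¬q is T, ◇¬q is F. ✗

{a, b, c, d, e}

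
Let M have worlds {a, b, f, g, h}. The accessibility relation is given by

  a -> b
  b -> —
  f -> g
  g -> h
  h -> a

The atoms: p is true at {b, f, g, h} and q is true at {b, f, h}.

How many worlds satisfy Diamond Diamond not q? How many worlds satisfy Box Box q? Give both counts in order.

1 and 4

For Diamond Diamond not q:
a: successors {b}; Diamond not q there: b:F. ✗
b: no successors, so Diamond Diamond not q fails. ✗
f: successors {g}; Diamond not q there: g:F. ✗
g: successors {h}; Diamond not q there: h:T. ✓
h: successors {a}; Diamond not q there: a:F. ✗
— 1 world.
For Box Box q:
a: successors {b}; Box q there: b:T. ✓
b: no successors, so Box Box q holds vacuously. ✓
f: successors {g}; Box q there: g:T. ✓
g: successors {h}; Box q there: h:F. ✗
h: successors {a}; Box q there: a:T. ✓
— 4 worlds.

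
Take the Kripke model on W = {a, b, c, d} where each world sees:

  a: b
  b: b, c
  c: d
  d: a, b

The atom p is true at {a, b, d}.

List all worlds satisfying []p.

{a, c, d}

a: successors {b}; p there: b:T. ✓
b: successors {b, c}; p there: b:T, c:F. ✗
c: successors {d}; p there: d:T. ✓
d: successors {a, b}; p there: a:T, b:T. ✓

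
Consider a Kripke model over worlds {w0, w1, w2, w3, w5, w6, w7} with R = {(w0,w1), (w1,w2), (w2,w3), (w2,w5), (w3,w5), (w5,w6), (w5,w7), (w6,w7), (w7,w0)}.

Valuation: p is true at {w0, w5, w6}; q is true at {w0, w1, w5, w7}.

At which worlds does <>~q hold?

{w1, w2, w5}

w0: successors {w1}; ~q there: w1:F. ✗
w1: successors {w2}; ~q there: w2:T. ✓
w2: successors {w3, w5}; ~q there: w3:T, w5:F. ✓
w3: successors {w5}; ~q there: w5:F. ✗
w5: successors {w6, w7}; ~q there: w6:T, w7:F. ✓
w6: successors {w7}; ~q there: w7:F. ✗
w7: successors {w0}; ~q there: w0:F. ✗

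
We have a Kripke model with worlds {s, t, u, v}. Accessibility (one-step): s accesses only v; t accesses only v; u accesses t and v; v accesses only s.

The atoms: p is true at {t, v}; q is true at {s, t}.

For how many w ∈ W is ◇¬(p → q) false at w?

s: successors {v}; ¬(p → q) there: v:T. ✓
t: successors {v}; ¬(p → q) there: v:T. ✓
u: successors {t, v}; ¬(p → q) there: t:F, v:T. ✓
v: successors {s}; ¬(p → q) there: s:F. ✗
Satisfying worlds: {s, t, u}.
So ◇¬(p → q) fails at the other 1 world.

1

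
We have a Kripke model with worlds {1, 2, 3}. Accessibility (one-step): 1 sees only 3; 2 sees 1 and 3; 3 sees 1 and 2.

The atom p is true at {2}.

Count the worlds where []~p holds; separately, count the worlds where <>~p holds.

2 and 3

For []~p:
1: successors {3}; ~p there: 3:T. ✓
2: successors {1, 3}; ~p there: 1:T, 3:T. ✓
3: successors {1, 2}; ~p there: 1:T, 2:F. ✗
— 2 worlds.
For <>~p:
1: successors {3}; ~p there: 3:T. ✓
2: successors {1, 3}; ~p there: 1:T, 3:T. ✓
3: successors {1, 2}; ~p there: 1:T, 2:F. ✓
— 3 worlds.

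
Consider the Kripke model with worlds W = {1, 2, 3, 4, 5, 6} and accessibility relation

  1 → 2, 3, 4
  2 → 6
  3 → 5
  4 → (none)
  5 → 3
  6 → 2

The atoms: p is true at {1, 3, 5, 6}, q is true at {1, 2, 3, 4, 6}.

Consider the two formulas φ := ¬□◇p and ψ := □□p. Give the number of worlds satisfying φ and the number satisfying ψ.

2 and 5

For ¬□◇p:
1: □◇p is F. ✓
2: □◇p is F. ✓
3: □◇p is T. ✗
4: □◇p is T. ✗
5: □◇p is T. ✗
6: □◇p is T. ✗
— 2 worlds.
For □□p:
1: successors {2, 3, 4}; □p there: 2:T, 3:T, 4:T. ✓
2: successors {6}; □p there: 6:F. ✗
3: successors {5}; □p there: 5:T. ✓
4: no successors, so □□p holds vacuously. ✓
5: successors {3}; □p there: 3:T. ✓
6: successors {2}; □p there: 2:T. ✓
— 5 worlds.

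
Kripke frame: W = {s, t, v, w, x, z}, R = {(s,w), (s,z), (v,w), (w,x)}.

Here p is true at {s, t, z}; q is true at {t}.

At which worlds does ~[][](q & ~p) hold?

s: [][](q & ~p) is F. ✓
t: [][](q & ~p) is T. ✗
v: [][](q & ~p) is F. ✓
w: [][](q & ~p) is T. ✗
x: [][](q & ~p) is T. ✗
z: [][](q & ~p) is T. ✗

{s, v}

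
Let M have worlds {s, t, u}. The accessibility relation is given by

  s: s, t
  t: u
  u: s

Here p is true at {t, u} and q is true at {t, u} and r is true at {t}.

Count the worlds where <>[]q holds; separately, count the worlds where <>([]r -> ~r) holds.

For <>[]q:
s: successors {s, t}; []q there: s:F, t:T. ✓
t: successors {u}; []q there: u:F. ✗
u: successors {s}; []q there: s:F. ✗
— 1 world.
For <>([]r -> ~r):
s: successors {s, t}; []r -> ~r there: s:T, t:T. ✓
t: successors {u}; []r -> ~r there: u:T. ✓
u: successors {s}; []r -> ~r there: s:T. ✓
— 3 worlds.

1 and 3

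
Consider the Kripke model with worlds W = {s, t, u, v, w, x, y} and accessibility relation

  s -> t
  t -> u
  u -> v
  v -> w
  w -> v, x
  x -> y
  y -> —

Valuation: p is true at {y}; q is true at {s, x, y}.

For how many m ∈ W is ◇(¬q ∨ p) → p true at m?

s: ◇(¬q ∨ p) is T, p is F. ✗
t: ◇(¬q ∨ p) is T, p is F. ✗
u: ◇(¬q ∨ p) is T, p is F. ✗
v: ◇(¬q ∨ p) is T, p is F. ✗
w: ◇(¬q ∨ p) is T, p is F. ✗
x: ◇(¬q ∨ p) is T, p is F. ✗
y: ◇(¬q ∨ p) is F, p is T. ✓
Satisfying worlds: {y}.

1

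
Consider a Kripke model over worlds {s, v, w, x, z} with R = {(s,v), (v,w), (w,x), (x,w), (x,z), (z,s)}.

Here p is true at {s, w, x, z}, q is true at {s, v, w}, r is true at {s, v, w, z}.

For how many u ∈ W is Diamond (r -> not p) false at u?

s: successors {v}; r -> not p there: v:T. ✓
v: successors {w}; r -> not p there: w:F. ✗
w: successors {x}; r -> not p there: x:T. ✓
x: successors {w, z}; r -> not p there: w:F, z:F. ✗
z: successors {s}; r -> not p there: s:F. ✗
Satisfying worlds: {s, w}.
So Diamond (r -> not p) fails at the other 3 worlds.

3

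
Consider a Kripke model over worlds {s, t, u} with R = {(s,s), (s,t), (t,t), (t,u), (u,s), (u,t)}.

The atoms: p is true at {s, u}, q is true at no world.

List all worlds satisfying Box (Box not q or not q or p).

{s, t, u}

s: successors {s, t}; Box not q or not q or p there: s:T, t:T. ✓
t: successors {t, u}; Box not q or not q or p there: t:T, u:T. ✓
u: successors {s, t}; Box not q or not q or p there: s:T, t:T. ✓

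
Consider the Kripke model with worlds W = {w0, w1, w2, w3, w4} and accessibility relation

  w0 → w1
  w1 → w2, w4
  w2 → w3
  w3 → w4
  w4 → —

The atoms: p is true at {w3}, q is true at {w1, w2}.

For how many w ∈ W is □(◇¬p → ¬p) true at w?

w0: successors {w1}; ◇¬p → ¬p there: w1:T. ✓
w1: successors {w2, w4}; ◇¬p → ¬p there: w2:T, w4:T. ✓
w2: successors {w3}; ◇¬p → ¬p there: w3:F. ✗
w3: successors {w4}; ◇¬p → ¬p there: w4:T. ✓
w4: no successors, so □(◇¬p → ¬p) holds vacuously. ✓
Satisfying worlds: {w0, w1, w3, w4}.

4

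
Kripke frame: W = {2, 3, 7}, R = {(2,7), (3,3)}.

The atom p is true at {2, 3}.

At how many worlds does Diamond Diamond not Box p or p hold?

2

2: Diamond Diamond not Box p is F, p is T. ✓
3: Diamond Diamond not Box p is F, p is T. ✓
7: Diamond Diamond not Box p is F, p is F. ✗
Satisfying worlds: {2, 3}.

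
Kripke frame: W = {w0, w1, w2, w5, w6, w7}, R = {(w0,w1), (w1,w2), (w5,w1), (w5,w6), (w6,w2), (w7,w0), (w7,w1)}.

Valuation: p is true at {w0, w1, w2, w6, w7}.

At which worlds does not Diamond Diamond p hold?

{w1, w2, w6}

w0: Diamond Diamond p is T. ✗
w1: Diamond Diamond p is F. ✓
w2: Diamond Diamond p is F. ✓
w5: Diamond Diamond p is T. ✗
w6: Diamond Diamond p is F. ✓
w7: Diamond Diamond p is T. ✗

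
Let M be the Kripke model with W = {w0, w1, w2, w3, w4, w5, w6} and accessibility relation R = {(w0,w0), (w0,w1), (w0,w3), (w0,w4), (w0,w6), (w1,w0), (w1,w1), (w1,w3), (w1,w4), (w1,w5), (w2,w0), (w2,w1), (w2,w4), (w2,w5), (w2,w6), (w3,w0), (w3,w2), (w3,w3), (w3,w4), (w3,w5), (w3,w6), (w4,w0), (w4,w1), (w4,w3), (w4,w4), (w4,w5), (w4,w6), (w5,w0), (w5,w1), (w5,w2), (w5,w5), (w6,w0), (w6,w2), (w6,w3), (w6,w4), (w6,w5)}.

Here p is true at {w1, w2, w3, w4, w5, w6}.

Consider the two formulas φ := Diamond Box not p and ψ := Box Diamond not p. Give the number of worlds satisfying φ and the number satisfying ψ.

0 and 7

For Diamond Box not p:
w0: successors {w0, w1, w3, w4, w6}; Box not p there: w0:F, w1:F, w3:F, w4:F, w6:F. ✗
w1: successors {w0, w1, w3, w4, w5}; Box not p there: w0:F, w1:F, w3:F, w4:F, w5:F. ✗
w2: successors {w0, w1, w4, w5, w6}; Box not p there: w0:F, w1:F, w4:F, w5:F, w6:F. ✗
w3: successors {w0, w2, w3, w4, w5, w6}; Box not p there: w0:F, w2:F, w3:F, w4:F, w5:F, w6:F. ✗
w4: successors {w0, w1, w3, w4, w5, w6}; Box not p there: w0:F, w1:F, w3:F, w4:F, w5:F, w6:F. ✗
w5: successors {w0, w1, w2, w5}; Box not p there: w0:F, w1:F, w2:F, w5:F. ✗
w6: successors {w0, w2, w3, w4, w5}; Box not p there: w0:F, w2:F, w3:F, w4:F, w5:F. ✗
— 0 worlds.
For Box Diamond not p:
w0: successors {w0, w1, w3, w4, w6}; Diamond not p there: w0:T, w1:T, w3:T, w4:T, w6:T. ✓
w1: successors {w0, w1, w3, w4, w5}; Diamond not p there: w0:T, w1:T, w3:T, w4:T, w5:T. ✓
w2: successors {w0, w1, w4, w5, w6}; Diamond not p there: w0:T, w1:T, w4:T, w5:T, w6:T. ✓
w3: successors {w0, w2, w3, w4, w5, w6}; Diamond not p there: w0:T, w2:T, w3:T, w4:T, w5:T, w6:T. ✓
w4: successors {w0, w1, w3, w4, w5, w6}; Diamond not p there: w0:T, w1:T, w3:T, w4:T, w5:T, w6:T. ✓
w5: successors {w0, w1, w2, w5}; Diamond not p there: w0:T, w1:T, w2:T, w5:T. ✓
w6: successors {w0, w2, w3, w4, w5}; Diamond not p there: w0:T, w2:T, w3:T, w4:T, w5:T. ✓
— 7 worlds.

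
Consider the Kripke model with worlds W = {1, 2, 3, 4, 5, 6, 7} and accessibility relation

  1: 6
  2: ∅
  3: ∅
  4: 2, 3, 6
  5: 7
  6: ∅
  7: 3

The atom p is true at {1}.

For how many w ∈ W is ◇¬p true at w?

1: successors {6}; ¬p there: 6:T. ✓
2: no successors, so ◇¬p fails. ✗
3: no successors, so ◇¬p fails. ✗
4: successors {2, 3, 6}; ¬p there: 2:T, 3:T, 6:T. ✓
5: successors {7}; ¬p there: 7:T. ✓
6: no successors, so ◇¬p fails. ✗
7: successors {3}; ¬p there: 3:T. ✓
Satisfying worlds: {1, 4, 5, 7}.

4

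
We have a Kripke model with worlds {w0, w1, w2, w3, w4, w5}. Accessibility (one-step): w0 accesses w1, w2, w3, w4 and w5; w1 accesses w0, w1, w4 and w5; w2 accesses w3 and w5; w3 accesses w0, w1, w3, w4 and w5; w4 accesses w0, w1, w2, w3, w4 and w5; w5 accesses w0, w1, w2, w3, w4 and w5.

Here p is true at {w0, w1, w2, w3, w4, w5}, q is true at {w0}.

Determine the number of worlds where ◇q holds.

w0: successors {w1, w2, w3, w4, w5}; q there: w1:F, w2:F, w3:F, w4:F, w5:F. ✗
w1: successors {w0, w1, w4, w5}; q there: w0:T, w1:F, w4:F, w5:F. ✓
w2: successors {w3, w5}; q there: w3:F, w5:F. ✗
w3: successors {w0, w1, w3, w4, w5}; q there: w0:T, w1:F, w3:F, w4:F, w5:F. ✓
w4: successors {w0, w1, w2, w3, w4, w5}; q there: w0:T, w1:F, w2:F, w3:F, w4:F, w5:F. ✓
w5: successors {w0, w1, w2, w3, w4, w5}; q there: w0:T, w1:F, w2:F, w3:F, w4:F, w5:F. ✓
Satisfying worlds: {w1, w3, w4, w5}.

4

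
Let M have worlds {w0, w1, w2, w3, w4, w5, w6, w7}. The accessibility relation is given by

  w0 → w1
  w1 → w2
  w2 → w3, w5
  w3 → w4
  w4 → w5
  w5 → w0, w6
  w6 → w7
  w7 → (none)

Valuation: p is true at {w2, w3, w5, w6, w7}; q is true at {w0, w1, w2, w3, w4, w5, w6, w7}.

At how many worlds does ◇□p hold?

5

w0: successors {w1}; □p there: w1:T. ✓
w1: successors {w2}; □p there: w2:T. ✓
w2: successors {w3, w5}; □p there: w3:F, w5:F. ✗
w3: successors {w4}; □p there: w4:T. ✓
w4: successors {w5}; □p there: w5:F. ✗
w5: successors {w0, w6}; □p there: w0:F, w6:T. ✓
w6: successors {w7}; □p there: w7:T. ✓
w7: no successors, so ◇□p fails. ✗
Satisfying worlds: {w0, w1, w3, w5, w6}.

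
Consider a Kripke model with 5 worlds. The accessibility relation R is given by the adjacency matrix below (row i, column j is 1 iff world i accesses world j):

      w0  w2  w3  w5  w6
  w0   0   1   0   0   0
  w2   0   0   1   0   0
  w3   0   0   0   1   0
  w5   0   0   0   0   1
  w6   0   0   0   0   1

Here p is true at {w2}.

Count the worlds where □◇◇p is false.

5

w0: successors {w2}; ◇◇p there: w2:F. ✗
w2: successors {w3}; ◇◇p there: w3:F. ✗
w3: successors {w5}; ◇◇p there: w5:F. ✗
w5: successors {w6}; ◇◇p there: w6:F. ✗
w6: successors {w6}; ◇◇p there: w6:F. ✗
Satisfying worlds: ∅.
So □◇◇p fails at the other 5 worlds.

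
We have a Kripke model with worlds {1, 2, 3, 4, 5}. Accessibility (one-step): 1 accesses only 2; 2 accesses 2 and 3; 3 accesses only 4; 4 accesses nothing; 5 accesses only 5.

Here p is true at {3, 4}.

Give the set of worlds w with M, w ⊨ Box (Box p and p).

1: successors {2}; Box p and p there: 2:F. ✗
2: successors {2, 3}; Box p and p there: 2:F, 3:T. ✗
3: successors {4}; Box p and p there: 4:T. ✓
4: no successors, so Box (Box p and p) holds vacuously. ✓
5: successors {5}; Box p and p there: 5:F. ✗

{3, 4}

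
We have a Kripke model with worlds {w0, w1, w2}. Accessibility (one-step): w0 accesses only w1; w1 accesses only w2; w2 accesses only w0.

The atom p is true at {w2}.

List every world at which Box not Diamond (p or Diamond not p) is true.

w0: successors {w1}; not Diamond (p or Diamond not p) there: w1:F. ✗
w1: successors {w2}; not Diamond (p or Diamond not p) there: w2:F. ✗
w2: successors {w0}; not Diamond (p or Diamond not p) there: w0:T. ✓

{w2}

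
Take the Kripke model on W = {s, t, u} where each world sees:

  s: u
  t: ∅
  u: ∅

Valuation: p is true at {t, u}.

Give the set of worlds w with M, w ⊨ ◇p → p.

{t, u}

s: ◇p is T, p is F. ✗
t: ◇p is F, p is T. ✓
u: ◇p is F, p is T. ✓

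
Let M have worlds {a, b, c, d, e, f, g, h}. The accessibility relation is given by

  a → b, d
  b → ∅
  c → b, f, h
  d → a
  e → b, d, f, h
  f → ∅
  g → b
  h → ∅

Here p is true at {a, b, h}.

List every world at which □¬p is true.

{b, f, h}

a: successors {b, d}; ¬p there: b:F, d:T. ✗
b: no successors, so □¬p holds vacuously. ✓
c: successors {b, f, h}; ¬p there: b:F, f:T, h:F. ✗
d: successors {a}; ¬p there: a:F. ✗
e: successors {b, d, f, h}; ¬p there: b:F, d:T, f:T, h:F. ✗
f: no successors, so □¬p holds vacuously. ✓
g: successors {b}; ¬p there: b:F. ✗
h: no successors, so □¬p holds vacuously. ✓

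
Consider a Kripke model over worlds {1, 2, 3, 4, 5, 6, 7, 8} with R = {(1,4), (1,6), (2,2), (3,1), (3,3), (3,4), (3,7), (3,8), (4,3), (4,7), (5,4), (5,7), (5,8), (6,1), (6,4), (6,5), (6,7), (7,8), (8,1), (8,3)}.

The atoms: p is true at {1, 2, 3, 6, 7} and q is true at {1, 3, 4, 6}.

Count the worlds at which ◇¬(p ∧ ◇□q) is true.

7

1: successors {4, 6}; ¬(p ∧ ◇□q) there: 4:T, 6:F. ✓
2: successors {2}; ¬(p ∧ ◇□q) there: 2:T. ✓
3: successors {1, 3, 4, 7, 8}; ¬(p ∧ ◇□q) there: 1:T, 3:F, 4:T, 7:F, 8:T. ✓
4: successors {3, 7}; ¬(p ∧ ◇□q) there: 3:F, 7:F. ✗
5: successors {4, 7, 8}; ¬(p ∧ ◇□q) there: 4:T, 7:F, 8:T. ✓
6: successors {1, 4, 5, 7}; ¬(p ∧ ◇□q) there: 1:T, 4:T, 5:T, 7:F. ✓
7: successors {8}; ¬(p ∧ ◇□q) there: 8:T. ✓
8: successors {1, 3}; ¬(p ∧ ◇□q) there: 1:T, 3:F. ✓
Satisfying worlds: {1, 2, 3, 5, 6, 7, 8}.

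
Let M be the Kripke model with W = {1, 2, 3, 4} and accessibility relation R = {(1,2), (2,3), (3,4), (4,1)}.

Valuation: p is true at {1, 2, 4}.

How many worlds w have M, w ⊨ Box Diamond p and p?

1: Box Diamond p is F, p is T. ✗
2: Box Diamond p is T, p is T. ✓
3: Box Diamond p is T, p is F. ✗
4: Box Diamond p is T, p is T. ✓
Satisfying worlds: {2, 4}.

2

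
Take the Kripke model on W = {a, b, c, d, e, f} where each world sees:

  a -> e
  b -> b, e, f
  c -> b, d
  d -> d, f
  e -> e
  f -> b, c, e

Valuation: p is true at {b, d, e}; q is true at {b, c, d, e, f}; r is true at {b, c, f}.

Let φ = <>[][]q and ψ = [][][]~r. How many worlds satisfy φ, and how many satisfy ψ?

6 and 2

For <>[][]q:
a: successors {e}; [][]q there: e:T. ✓
b: successors {b, e, f}; [][]q there: b:T, e:T, f:T. ✓
c: successors {b, d}; [][]q there: b:T, d:T. ✓
d: successors {d, f}; [][]q there: d:T, f:T. ✓
e: successors {e}; [][]q there: e:T. ✓
f: successors {b, c, e}; [][]q there: b:T, c:T, e:T. ✓
— 6 worlds.
For [][][]~r:
a: successors {e}; [][]~r there: e:T. ✓
b: successors {b, e, f}; [][]~r there: b:F, e:T, f:F. ✗
c: successors {b, d}; [][]~r there: b:F, d:F. ✗
d: successors {d, f}; [][]~r there: d:F, f:F. ✗
e: successors {e}; [][]~r there: e:T. ✓
f: successors {b, c, e}; [][]~r there: b:F, c:F, e:T. ✗
— 2 worlds.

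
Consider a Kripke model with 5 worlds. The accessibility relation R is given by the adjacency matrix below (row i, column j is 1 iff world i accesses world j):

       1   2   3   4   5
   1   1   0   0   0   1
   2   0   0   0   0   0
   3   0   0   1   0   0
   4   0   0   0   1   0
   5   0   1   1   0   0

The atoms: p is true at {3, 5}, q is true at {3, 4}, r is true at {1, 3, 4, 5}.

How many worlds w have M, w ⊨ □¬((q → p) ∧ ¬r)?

1: successors {1, 5}; ¬((q → p) ∧ ¬r) there: 1:T, 5:T. ✓
2: no successors, so □¬((q → p) ∧ ¬r) holds vacuously. ✓
3: successors {3}; ¬((q → p) ∧ ¬r) there: 3:T. ✓
4: successors {4}; ¬((q → p) ∧ ¬r) there: 4:T. ✓
5: successors {2, 3}; ¬((q → p) ∧ ¬r) there: 2:F, 3:T. ✗
Satisfying worlds: {1, 2, 3, 4}.

4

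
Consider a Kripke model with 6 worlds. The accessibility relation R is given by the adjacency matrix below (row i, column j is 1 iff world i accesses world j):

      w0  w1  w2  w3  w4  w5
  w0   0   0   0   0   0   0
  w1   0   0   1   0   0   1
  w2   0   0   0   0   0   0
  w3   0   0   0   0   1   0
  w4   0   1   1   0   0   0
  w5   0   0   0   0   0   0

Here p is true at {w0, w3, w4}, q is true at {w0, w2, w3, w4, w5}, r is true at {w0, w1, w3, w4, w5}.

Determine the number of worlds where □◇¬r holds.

4

w0: no successors, so □◇¬r holds vacuously. ✓
w1: successors {w2, w5}; ◇¬r there: w2:F, w5:F. ✗
w2: no successors, so □◇¬r holds vacuously. ✓
w3: successors {w4}; ◇¬r there: w4:T. ✓
w4: successors {w1, w2}; ◇¬r there: w1:T, w2:F. ✗
w5: no successors, so □◇¬r holds vacuously. ✓
Satisfying worlds: {w0, w2, w3, w5}.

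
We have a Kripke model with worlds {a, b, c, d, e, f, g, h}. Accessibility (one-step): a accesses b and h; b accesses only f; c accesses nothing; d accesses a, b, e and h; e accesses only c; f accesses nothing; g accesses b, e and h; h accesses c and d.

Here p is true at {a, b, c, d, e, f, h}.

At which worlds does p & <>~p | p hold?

{a, b, c, d, e, f, h}

a: p & <>~p is F, p is T. ✓
b: p & <>~p is F, p is T. ✓
c: p & <>~p is F, p is T. ✓
d: p & <>~p is F, p is T. ✓
e: p & <>~p is F, p is T. ✓
f: p & <>~p is F, p is T. ✓
g: p & <>~p is F, p is F. ✗
h: p & <>~p is F, p is T. ✓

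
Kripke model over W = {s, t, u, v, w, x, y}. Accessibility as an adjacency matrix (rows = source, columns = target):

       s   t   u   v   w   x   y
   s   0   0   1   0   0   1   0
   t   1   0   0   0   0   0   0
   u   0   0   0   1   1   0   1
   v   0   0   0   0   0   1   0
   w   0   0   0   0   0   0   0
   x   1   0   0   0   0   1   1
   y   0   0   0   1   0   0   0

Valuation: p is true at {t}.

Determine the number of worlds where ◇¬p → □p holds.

1

s: ◇¬p is T, □p is F. ✗
t: ◇¬p is T, □p is F. ✗
u: ◇¬p is T, □p is F. ✗
v: ◇¬p is T, □p is F. ✗
w: ◇¬p is F, □p is T. ✓
x: ◇¬p is T, □p is F. ✗
y: ◇¬p is T, □p is F. ✗
Satisfying worlds: {w}.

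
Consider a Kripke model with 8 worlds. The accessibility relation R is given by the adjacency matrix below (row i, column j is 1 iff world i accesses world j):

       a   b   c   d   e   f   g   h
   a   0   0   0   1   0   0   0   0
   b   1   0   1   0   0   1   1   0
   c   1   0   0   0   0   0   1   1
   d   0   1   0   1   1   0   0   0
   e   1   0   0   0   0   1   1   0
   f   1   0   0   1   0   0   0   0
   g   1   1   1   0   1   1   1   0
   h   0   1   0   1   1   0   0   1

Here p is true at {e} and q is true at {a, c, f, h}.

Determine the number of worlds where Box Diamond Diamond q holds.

a: successors {d}; Diamond Diamond q there: d:T. ✓
b: successors {a, c, f, g}; Diamond Diamond q there: a:F, c:T, f:F, g:T. ✗
c: successors {a, g, h}; Diamond Diamond q there: a:F, g:T, h:T. ✗
d: successors {b, d, e}; Diamond Diamond q there: b:T, d:T, e:T. ✓
e: successors {a, f, g}; Diamond Diamond q there: a:F, f:F, g:T. ✗
f: successors {a, d}; Diamond Diamond q there: a:F, d:T. ✗
g: successors {a, b, c, e, f, g}; Diamond Diamond q there: a:F, b:T, c:T, e:T, f:F, g:T. ✗
h: successors {b, d, e, h}; Diamond Diamond q there: b:T, d:T, e:T, h:T. ✓
Satisfying worlds: {a, d, h}.

3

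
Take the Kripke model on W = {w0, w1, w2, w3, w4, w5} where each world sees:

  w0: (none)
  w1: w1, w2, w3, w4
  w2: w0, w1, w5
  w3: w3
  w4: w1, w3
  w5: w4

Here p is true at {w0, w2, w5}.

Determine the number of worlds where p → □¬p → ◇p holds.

w0: p is T, □¬p → ◇p is F. ✗
w1: p is F, □¬p → ◇p is T. ✓
w2: p is T, □¬p → ◇p is T. ✓
w3: p is F, □¬p → ◇p is F. ✓
w4: p is F, □¬p → ◇p is F. ✓
w5: p is T, □¬p → ◇p is F. ✗
Satisfying worlds: {w1, w2, w3, w4}.

4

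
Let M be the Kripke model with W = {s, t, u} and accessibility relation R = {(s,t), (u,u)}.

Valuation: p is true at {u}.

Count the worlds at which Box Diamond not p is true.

s: successors {t}; Diamond not p there: t:F. ✗
t: no successors, so Box Diamond not p holds vacuously. ✓
u: successors {u}; Diamond not p there: u:F. ✗
Satisfying worlds: {t}.

1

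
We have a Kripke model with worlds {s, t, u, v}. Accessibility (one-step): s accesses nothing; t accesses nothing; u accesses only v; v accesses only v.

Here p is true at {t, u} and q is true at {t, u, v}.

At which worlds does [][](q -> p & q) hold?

s: no successors, so [][](q -> p & q) holds vacuously. ✓
t: no successors, so [][](q -> p & q) holds vacuously. ✓
u: successors {v}; [](q -> p & q) there: v:F. ✗
v: successors {v}; [](q -> p & q) there: v:F. ✗

{s, t}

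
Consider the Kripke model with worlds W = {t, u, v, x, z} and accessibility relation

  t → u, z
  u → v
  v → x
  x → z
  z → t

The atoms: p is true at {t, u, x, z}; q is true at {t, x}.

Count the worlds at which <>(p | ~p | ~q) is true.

t: successors {u, z}; p | ~p | ~q there: u:T, z:T. ✓
u: successors {v}; p | ~p | ~q there: v:T. ✓
v: successors {x}; p | ~p | ~q there: x:T. ✓
x: successors {z}; p | ~p | ~q there: z:T. ✓
z: successors {t}; p | ~p | ~q there: t:T. ✓
Satisfying worlds: {t, u, v, x, z}.

5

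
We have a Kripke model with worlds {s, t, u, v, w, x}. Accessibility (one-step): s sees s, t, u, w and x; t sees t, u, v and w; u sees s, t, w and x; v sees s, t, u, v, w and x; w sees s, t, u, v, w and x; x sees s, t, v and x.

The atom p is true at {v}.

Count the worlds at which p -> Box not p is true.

s: p is F, Box not p is T. ✓
t: p is F, Box not p is F. ✓
u: p is F, Box not p is T. ✓
v: p is T, Box not p is F. ✗
w: p is F, Box not p is F. ✓
x: p is F, Box not p is F. ✓
Satisfying worlds: {s, t, u, w, x}.

5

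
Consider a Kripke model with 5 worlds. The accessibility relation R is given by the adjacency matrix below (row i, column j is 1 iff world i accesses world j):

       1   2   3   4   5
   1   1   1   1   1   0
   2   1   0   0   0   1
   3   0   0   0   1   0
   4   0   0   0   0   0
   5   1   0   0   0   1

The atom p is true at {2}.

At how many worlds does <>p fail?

1: successors {1, 2, 3, 4}; p there: 1:F, 2:T, 3:F, 4:F. ✓
2: successors {1, 5}; p there: 1:F, 5:F. ✗
3: successors {4}; p there: 4:F. ✗
4: no successors, so <>p fails. ✗
5: successors {1, 5}; p there: 1:F, 5:F. ✗
Satisfying worlds: {1}.
So <>p fails at the other 4 worlds.

4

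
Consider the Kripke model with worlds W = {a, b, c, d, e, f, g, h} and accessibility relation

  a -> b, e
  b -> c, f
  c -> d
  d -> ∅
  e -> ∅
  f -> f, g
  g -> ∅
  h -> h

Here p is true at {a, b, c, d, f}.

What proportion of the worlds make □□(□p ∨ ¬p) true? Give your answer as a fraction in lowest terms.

5/8

a: successors {b, e}; □(□p ∨ ¬p) there: b:F, e:T. ✗
b: successors {c, f}; □(□p ∨ ¬p) there: c:T, f:F. ✗
c: successors {d}; □(□p ∨ ¬p) there: d:T. ✓
d: no successors, so □□(□p ∨ ¬p) holds vacuously. ✓
e: no successors, so □□(□p ∨ ¬p) holds vacuously. ✓
f: successors {f, g}; □(□p ∨ ¬p) there: f:F, g:T. ✗
g: no successors, so □□(□p ∨ ¬p) holds vacuously. ✓
h: successors {h}; □(□p ∨ ¬p) there: h:T. ✓
That's 5 of 8 worlds, so 5/8.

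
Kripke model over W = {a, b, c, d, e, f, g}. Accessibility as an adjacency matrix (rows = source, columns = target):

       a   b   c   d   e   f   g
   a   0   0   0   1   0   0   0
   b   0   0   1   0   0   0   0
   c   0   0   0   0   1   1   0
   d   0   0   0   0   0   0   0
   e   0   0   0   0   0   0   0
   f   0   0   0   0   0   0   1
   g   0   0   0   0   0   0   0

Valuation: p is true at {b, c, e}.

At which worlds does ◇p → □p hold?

a: ◇p is F, □p is F. ✓
b: ◇p is T, □p is T. ✓
c: ◇p is T, □p is F. ✗
d: ◇p is F, □p is T. ✓
e: ◇p is F, □p is T. ✓
f: ◇p is F, □p is F. ✓
g: ◇p is F, □p is T. ✓

{a, b, d, e, f, g}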